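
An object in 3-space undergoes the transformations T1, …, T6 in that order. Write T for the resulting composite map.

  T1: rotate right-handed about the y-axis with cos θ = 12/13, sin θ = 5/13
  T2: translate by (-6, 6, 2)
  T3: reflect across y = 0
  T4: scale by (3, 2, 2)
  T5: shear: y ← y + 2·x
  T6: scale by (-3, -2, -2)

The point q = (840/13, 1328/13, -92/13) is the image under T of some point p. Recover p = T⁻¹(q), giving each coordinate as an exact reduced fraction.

T1 = [12/13 0 5/13 0; 0 1 0 0; -5/13 0 12/13 0; 0 0 0 1]
T2·T1 = [12/13 0 5/13 -6; 0 1 0 6; -5/13 0 12/13 2; 0 0 0 1]
T3·…·T1 = [12/13 0 5/13 -6; 0 -1 0 -6; -5/13 0 12/13 2; 0 0 0 1]
T4·…·T1 = [36/13 0 15/13 -18; 0 -2 0 -12; -10/13 0 24/13 4; 0 0 0 1]
T5·…·T1 = [36/13 0 15/13 -18; 72/13 -2 30/13 -48; -10/13 0 24/13 4; 0 0 0 1]
T6·…·T1 = [-108/13 0 -45/13 54; -144/13 4 -60/13 96; 20/13 0 -48/13 -8; 0 0 0 1]
det M = 144; M⁻¹ = [-4/39 0 5/52 82/13; -1/3 1/4 0 -6; -5/117 0 -3/13 6/13; 0 0 0 1]
M⁻¹ · (840/13, 1328/13, -92/13)ᵀ = (-1, -2, -2/3)ᵀ

p = (-1, -2, -2/3)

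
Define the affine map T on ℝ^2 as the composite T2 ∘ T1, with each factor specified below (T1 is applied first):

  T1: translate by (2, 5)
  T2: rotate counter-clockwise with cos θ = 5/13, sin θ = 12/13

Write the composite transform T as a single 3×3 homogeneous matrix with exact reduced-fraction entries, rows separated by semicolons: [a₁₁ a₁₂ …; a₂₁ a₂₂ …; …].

T1 = [1 0 2; 0 1 5; 0 0 1]
T2·T1 = [5/13 -12/13 -50/13; 12/13 5/13 49/13; 0 0 1]

T = [5/13 -12/13 -50/13; 12/13 5/13 49/13; 0 0 1]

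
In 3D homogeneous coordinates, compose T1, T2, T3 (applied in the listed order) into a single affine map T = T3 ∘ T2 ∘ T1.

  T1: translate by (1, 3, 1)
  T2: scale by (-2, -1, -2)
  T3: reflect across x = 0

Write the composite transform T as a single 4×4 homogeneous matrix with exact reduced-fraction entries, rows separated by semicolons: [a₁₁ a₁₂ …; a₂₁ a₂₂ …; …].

T = [2 0 0 2; 0 -1 0 -3; 0 0 -2 -2; 0 0 0 1]

T1 = [1 0 0 1; 0 1 0 3; 0 0 1 1; 0 0 0 1]
T2·T1 = [-2 0 0 -2; 0 -1 0 -3; 0 0 -2 -2; 0 0 0 1]
T3·…·T1 = [2 0 0 2; 0 -1 0 -3; 0 0 -2 -2; 0 0 0 1]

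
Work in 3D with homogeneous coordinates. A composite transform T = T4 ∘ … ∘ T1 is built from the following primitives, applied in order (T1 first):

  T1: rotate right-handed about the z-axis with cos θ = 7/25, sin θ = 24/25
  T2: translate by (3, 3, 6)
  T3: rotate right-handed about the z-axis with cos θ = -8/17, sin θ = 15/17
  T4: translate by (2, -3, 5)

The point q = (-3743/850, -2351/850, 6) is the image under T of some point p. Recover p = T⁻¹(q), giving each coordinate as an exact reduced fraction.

T1 = [7/25 -24/25 0 0; 24/25 7/25 0 0; 0 0 1 0; 0 0 0 1]
T2·T1 = [7/25 -24/25 0 3; 24/25 7/25 0 3; 0 0 1 6; 0 0 0 1]
T3·…·T1 = [-416/425 87/425 0 -69/17; -87/425 -416/425 0 21/17; 0 0 1 6; 0 0 0 1]
T4·…·T1 = [-416/425 87/425 0 -35/17; -87/425 -416/425 0 -30/17; 0 0 1 11; 0 0 0 1]
det M = 1; M⁻¹ = [-416/425 -87/425 0 -202/85; 87/425 -416/425 0 -111/85; 0 0 1 -11; 0 0 0 1]
M⁻¹ · (-3743/850, -2351/850, 6)ᵀ = (5/2, 1/2, -5)ᵀ

p = (5/2, 1/2, -5)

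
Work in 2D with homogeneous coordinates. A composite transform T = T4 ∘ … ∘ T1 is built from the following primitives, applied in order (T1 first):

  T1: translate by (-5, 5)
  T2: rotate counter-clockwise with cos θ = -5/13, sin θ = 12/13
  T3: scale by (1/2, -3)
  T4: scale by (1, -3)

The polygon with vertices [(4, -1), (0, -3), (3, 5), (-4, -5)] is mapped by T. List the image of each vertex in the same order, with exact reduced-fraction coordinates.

T1 translate by (-5, 5): (4, -1) → (-1, 4); (0, -3) → (-5, 2); (3, 5) → (-2, 10); (-4, -5) → (-9, 0)
T2 rotate counter-clockwise with cos θ = -5/13, sin θ = 12/13: (-1, 4) → (-43/13, -32/13); (-5, 2) → (1/13, -70/13); (-2, 10) → (-110/13, -74/13); (-9, 0) → (45/13, -108/13)
T3 scale by (1/2, -3): (-43/13, -32/13) → (-43/26, 96/13); (1/13, -70/13) → (1/26, 210/13); (-110/13, -74/13) → (-55/13, 222/13); (45/13, -108/13) → (45/26, 324/13)
T4 scale by (1, -3): (-43/26, 96/13) → (-43/26, -288/13); (1/26, 210/13) → (1/26, -630/13); (-55/13, 222/13) → (-55/13, -666/13); (45/26, 324/13) → (45/26, -972/13)

image vertices: (-43/26, -288/13), (1/26, -630/13), (-55/13, -666/13), (45/26, -972/13)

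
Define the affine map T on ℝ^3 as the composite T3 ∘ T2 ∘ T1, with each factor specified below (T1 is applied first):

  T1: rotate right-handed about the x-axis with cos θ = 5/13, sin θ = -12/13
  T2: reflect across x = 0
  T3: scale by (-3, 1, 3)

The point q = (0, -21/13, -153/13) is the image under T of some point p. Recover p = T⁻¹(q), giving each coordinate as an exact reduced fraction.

T1 = [1 0 0 0; 0 5/13 12/13 0; 0 -12/13 5/13 0; 0 0 0 1]
T2·T1 = [-1 0 0 0; 0 5/13 12/13 0; 0 -12/13 5/13 0; 0 0 0 1]
T3·…·T1 = [3 0 0 0; 0 5/13 12/13 0; 0 -36/13 15/13 0; 0 0 0 1]
det M = 9; M⁻¹ = [1/3 0 0 0; 0 5/13 -4/13 0; 0 12/13 5/39 0; 0 0 0 1]
M⁻¹ · (0, -21/13, -153/13)ᵀ = (0, 3, -3)ᵀ

p = (0, 3, -3)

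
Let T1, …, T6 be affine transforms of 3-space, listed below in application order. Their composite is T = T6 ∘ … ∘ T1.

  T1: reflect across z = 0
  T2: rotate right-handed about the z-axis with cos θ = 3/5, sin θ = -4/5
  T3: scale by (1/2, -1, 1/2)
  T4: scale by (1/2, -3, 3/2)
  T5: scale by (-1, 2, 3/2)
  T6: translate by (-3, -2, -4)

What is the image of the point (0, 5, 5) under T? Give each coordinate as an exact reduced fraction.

T(p) = (-4, 16, -77/8)

T1 reflect across z = 0: (0, 5, 5) → (0, 5, -5)
T2 rotate right-handed about the z-axis with cos θ = 3/5, sin θ = -4/5: (0, 5, -5) → (4, 3, -5)
T3 scale by (1/2, -1, 1/2): (4, 3, -5) → (2, -3, -5/2)
T4 scale by (1/2, -3, 3/2): (2, -3, -5/2) → (1, 9, -15/4)
T5 scale by (-1, 2, 3/2): (1, 9, -15/4) → (-1, 18, -45/8)
T6 translate by (-3, -2, -4): (-1, 18, -45/8) → (-4, 16, -77/8)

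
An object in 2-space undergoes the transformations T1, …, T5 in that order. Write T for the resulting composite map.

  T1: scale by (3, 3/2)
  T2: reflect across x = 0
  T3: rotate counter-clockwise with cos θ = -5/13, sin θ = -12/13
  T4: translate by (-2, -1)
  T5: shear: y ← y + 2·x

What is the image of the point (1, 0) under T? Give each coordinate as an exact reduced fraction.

T1 scale by (3, 3/2): (1, 0) → (3, 0)
T2 reflect across x = 0: (3, 0) → (-3, 0)
T3 rotate counter-clockwise with cos θ = -5/13, sin θ = -12/13: (-3, 0) → (15/13, 36/13)
T4 translate by (-2, -1): (15/13, 36/13) → (-11/13, 23/13)
T5 shear: y ← y + 2·x: (-11/13, 23/13) → (-11/13, 1/13)

T(p) = (-11/13, 1/13)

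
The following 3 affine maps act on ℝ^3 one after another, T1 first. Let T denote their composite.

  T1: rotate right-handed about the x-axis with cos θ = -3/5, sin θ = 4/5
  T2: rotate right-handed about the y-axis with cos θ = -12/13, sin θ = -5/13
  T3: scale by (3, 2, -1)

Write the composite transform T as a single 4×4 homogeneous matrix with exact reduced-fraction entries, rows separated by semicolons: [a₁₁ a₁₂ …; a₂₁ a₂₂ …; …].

T1 = [1 0 0 0; 0 -3/5 -4/5 0; 0 4/5 -3/5 0; 0 0 0 1]
T2·T1 = [-12/13 -4/13 3/13 0; 0 -3/5 -4/5 0; 5/13 -48/65 36/65 0; 0 0 0 1]
T3·…·T1 = [-36/13 -12/13 9/13 0; 0 -6/5 -8/5 0; -5/13 48/65 -36/65 0; 0 0 0 1]

T = [-36/13 -12/13 9/13 0; 0 -6/5 -8/5 0; -5/13 48/65 -36/65 0; 0 0 0 1]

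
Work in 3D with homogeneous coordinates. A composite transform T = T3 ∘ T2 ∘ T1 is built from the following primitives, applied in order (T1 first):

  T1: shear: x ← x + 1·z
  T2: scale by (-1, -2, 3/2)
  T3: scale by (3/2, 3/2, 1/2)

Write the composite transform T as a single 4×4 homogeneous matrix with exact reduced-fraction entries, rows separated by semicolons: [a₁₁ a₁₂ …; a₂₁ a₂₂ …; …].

T1 = [1 0 1 0; 0 1 0 0; 0 0 1 0; 0 0 0 1]
T2·T1 = [-1 0 -1 0; 0 -2 0 0; 0 0 3/2 0; 0 0 0 1]
T3·…·T1 = [-3/2 0 -3/2 0; 0 -3 0 0; 0 0 3/4 0; 0 0 0 1]

T = [-3/2 0 -3/2 0; 0 -3 0 0; 0 0 3/4 0; 0 0 0 1]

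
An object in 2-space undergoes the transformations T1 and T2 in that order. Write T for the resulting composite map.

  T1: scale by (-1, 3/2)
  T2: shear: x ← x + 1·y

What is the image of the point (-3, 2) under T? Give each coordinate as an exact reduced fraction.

T1 scale by (-1, 3/2): (-3, 2) → (3, 3)
T2 shear: x ← x + 1·y: (3, 3) → (6, 3)

T(p) = (6, 3)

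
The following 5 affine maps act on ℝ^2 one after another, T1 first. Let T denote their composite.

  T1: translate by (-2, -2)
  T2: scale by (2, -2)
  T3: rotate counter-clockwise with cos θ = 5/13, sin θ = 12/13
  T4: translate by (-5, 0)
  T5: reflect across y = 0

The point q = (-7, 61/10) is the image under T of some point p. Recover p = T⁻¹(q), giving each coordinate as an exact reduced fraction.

T1 = [1 0 -2; 0 1 -2; 0 0 1]
T2·T1 = [2 0 -4; 0 -2 4; 0 0 1]
T3·…·T1 = [10/13 24/13 -68/13; 24/13 -10/13 -28/13; 0 0 1]
T4·…·T1 = [10/13 24/13 -133/13; 24/13 -10/13 -28/13; 0 0 1]
T5·…·T1 = [10/13 24/13 -133/13; -24/13 10/13 28/13; 0 0 1]
det M = 4; M⁻¹ = [5/26 -6/13 77/26; 6/13 5/26 56/13; 0 0 1]
M⁻¹ · (-7, 61/10)ᵀ = (-6/5, 9/4)ᵀ

p = (-6/5, 9/4)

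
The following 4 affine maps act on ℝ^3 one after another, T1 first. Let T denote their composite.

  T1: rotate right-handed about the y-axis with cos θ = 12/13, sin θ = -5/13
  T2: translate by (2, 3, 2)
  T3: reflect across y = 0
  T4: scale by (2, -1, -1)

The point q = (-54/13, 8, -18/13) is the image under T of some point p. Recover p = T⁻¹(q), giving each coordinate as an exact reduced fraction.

T1 = [12/13 0 -5/13 0; 0 1 0 0; 5/13 0 12/13 0; 0 0 0 1]
T2·T1 = [12/13 0 -5/13 2; 0 1 0 3; 5/13 0 12/13 2; 0 0 0 1]
T3·…·T1 = [12/13 0 -5/13 2; 0 -1 0 -3; 5/13 0 12/13 2; 0 0 0 1]
T4·…·T1 = [24/13 0 -10/13 4; 0 1 0 3; -5/13 0 -12/13 -2; 0 0 0 1]
det M = -2; M⁻¹ = [6/13 0 -5/13 -34/13; 0 1 0 -3; -5/26 0 -12/13 -14/13; 0 0 0 1]
M⁻¹ · (-54/13, 8, -18/13)ᵀ = (-4, 5, 1)ᵀ

p = (-4, 5, 1)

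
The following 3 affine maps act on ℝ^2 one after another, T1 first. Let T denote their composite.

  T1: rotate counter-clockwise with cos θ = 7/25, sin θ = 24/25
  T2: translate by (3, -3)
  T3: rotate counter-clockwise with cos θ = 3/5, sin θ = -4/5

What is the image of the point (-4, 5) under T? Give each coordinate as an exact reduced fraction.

T(p) = (-763/125, -116/125)

T1 rotate counter-clockwise with cos θ = 7/25, sin θ = 24/25: (-4, 5) → (-148/25, -61/25)
T2 translate by (3, -3): (-148/25, -61/25) → (-73/25, -136/25)
T3 rotate counter-clockwise with cos θ = 3/5, sin θ = -4/5: (-73/25, -136/25) → (-763/125, -116/125)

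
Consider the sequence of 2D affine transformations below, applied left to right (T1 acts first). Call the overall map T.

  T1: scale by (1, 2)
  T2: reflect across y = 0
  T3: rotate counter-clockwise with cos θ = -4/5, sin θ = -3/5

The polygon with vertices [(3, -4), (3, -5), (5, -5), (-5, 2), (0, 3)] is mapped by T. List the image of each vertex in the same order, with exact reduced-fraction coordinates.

image vertices: (12/5, -41/5), (18/5, -49/5), (2, -11), (8/5, 31/5), (-18/5, 24/5)

T1 scale by (1, 2): (3, -4) → (3, -8); (3, -5) → (3, -10); (5, -5) → (5, -10); (-5, 2) → (-5, 4); (0, 3) → (0, 6)
T2 reflect across y = 0: (3, -8) → (3, 8); (3, -10) → (3, 10); (5, -10) → (5, 10); (-5, 4) → (-5, -4); (0, 6) → (0, -6)
T3 rotate counter-clockwise with cos θ = -4/5, sin θ = -3/5: (3, 8) → (12/5, -41/5); (3, 10) → (18/5, -49/5); (5, 10) → (2, -11); (-5, -4) → (8/5, 31/5); (0, -6) → (-18/5, 24/5)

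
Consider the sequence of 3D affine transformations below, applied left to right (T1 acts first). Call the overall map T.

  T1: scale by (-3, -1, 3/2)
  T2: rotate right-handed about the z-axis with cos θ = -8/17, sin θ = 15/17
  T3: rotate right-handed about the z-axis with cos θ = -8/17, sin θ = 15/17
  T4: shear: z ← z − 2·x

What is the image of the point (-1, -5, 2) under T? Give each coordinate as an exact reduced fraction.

T(p) = (717/289, -1525/289, -567/289)

T1 scale by (-3, -1, 3/2): (-1, -5, 2) → (3, 5, 3)
T2 rotate right-handed about the z-axis with cos θ = -8/17, sin θ = 15/17: (3, 5, 3) → (-99/17, 5/17, 3)
T3 rotate right-handed about the z-axis with cos θ = -8/17, sin θ = 15/17: (-99/17, 5/17, 3) → (717/289, -1525/289, 3)
T4 shear: z ← z − 2·x: (717/289, -1525/289, 3) → (717/289, -1525/289, -567/289)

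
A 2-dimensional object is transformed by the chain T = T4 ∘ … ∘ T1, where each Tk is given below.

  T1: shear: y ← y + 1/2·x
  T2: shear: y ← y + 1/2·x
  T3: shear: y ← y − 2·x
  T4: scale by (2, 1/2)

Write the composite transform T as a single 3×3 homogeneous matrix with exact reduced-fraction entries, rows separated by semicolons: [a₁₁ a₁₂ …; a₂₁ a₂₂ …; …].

T1 = [1 0 0; 1/2 1 0; 0 0 1]
T2·T1 = [1 0 0; 1 1 0; 0 0 1]
T3·…·T1 = [1 0 0; -1 1 0; 0 0 1]
T4·…·T1 = [2 0 0; -1/2 1/2 0; 0 0 1]

T = [2 0 0; -1/2 1/2 0; 0 0 1]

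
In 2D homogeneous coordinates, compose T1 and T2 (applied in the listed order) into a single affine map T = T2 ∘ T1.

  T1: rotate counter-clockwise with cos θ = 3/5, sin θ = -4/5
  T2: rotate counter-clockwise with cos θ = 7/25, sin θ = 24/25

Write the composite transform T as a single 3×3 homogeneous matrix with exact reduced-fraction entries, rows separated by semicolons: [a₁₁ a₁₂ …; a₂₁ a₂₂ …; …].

T = [117/125 -44/125 0; 44/125 117/125 0; 0 0 1]

T1 = [3/5 4/5 0; -4/5 3/5 0; 0 0 1]
T2·T1 = [117/125 -44/125 0; 44/125 117/125 0; 0 0 1]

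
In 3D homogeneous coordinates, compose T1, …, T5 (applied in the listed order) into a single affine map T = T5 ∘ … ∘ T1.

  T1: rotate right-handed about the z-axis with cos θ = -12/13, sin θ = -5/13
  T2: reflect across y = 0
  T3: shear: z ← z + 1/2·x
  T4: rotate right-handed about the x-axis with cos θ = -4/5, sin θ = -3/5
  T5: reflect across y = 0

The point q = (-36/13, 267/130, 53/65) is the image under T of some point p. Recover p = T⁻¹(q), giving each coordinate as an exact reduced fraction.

p = (3, 0, -1/2)

T1 = [-12/13 5/13 0 0; -5/13 -12/13 0 0; 0 0 1 0; 0 0 0 1]
T2·T1 = [-12/13 5/13 0 0; 5/13 12/13 0 0; 0 0 1 0; 0 0 0 1]
T3·…·T1 = [-12/13 5/13 0 0; 5/13 12/13 0 0; -6/13 5/26 1 0; 0 0 0 1]
T4·…·T1 = [-12/13 5/13 0 0; -38/65 -81/130 3/5 0; 9/65 -46/65 -4/5 0; 0 0 0 1]
T5·…·T1 = [-12/13 5/13 0 0; 38/65 81/130 -3/5 0; 9/65 -46/65 -4/5 0; 0 0 0 1]
det M = 1; M⁻¹ = [-12/13 4/13 -3/13 0; 5/13 48/65 -36/65 0; -1/2 -3/5 -4/5 0; 0 0 0 1]
M⁻¹ · (-36/13, 267/130, 53/65)ᵀ = (3, 0, -1/2)ᵀ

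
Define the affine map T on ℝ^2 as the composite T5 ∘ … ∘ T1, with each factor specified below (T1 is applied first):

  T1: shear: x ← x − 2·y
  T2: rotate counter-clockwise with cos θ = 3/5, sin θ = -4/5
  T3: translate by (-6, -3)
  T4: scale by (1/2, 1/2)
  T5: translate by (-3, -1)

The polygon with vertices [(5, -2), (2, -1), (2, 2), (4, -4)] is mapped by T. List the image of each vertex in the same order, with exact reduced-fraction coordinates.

image vertices: (-41/10, -67/10), (-26/5, -22/5), (-29/5, -11/10), (-4, -17/2)

T1 shear: x ← x − 2·y: (5, -2) → (9, -2); (2, -1) → (4, -1); (2, 2) → (-2, 2); (4, -4) → (12, -4)
T2 rotate counter-clockwise with cos θ = 3/5, sin θ = -4/5: (9, -2) → (19/5, -42/5); (4, -1) → (8/5, -19/5); (-2, 2) → (2/5, 14/5); (12, -4) → (4, -12)
T3 translate by (-6, -3): (19/5, -42/5) → (-11/5, -57/5); (8/5, -19/5) → (-22/5, -34/5); (2/5, 14/5) → (-28/5, -1/5); (4, -12) → (-2, -15)
T4 scale by (1/2, 1/2): (-11/5, -57/5) → (-11/10, -57/10); (-22/5, -34/5) → (-11/5, -17/5); (-28/5, -1/5) → (-14/5, -1/10); (-2, -15) → (-1, -15/2)
T5 translate by (-3, -1): (-11/10, -57/10) → (-41/10, -67/10); (-11/5, -17/5) → (-26/5, -22/5); (-14/5, -1/10) → (-29/5, -11/10); (-1, -15/2) → (-4, -17/2)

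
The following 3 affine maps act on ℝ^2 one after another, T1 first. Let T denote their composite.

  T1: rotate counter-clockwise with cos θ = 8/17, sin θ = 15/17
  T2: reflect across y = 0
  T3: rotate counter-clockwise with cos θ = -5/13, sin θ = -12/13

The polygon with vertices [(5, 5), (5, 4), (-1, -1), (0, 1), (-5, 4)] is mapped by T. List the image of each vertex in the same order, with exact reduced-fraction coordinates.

T1 rotate counter-clockwise with cos θ = 8/17, sin θ = 15/17: (5, 5) → (-35/17, 115/17); (5, 4) → (-20/17, 107/17); (-1, -1) → (7/17, -23/17); (0, 1) → (-15/17, 8/17); (-5, 4) → (-100/17, -43/17)
T2 reflect across y = 0: (-35/17, 115/17) → (-35/17, -115/17); (-20/17, 107/17) → (-20/17, -107/17); (7/17, -23/17) → (7/17, 23/17); (-15/17, 8/17) → (-15/17, -8/17); (-100/17, -43/17) → (-100/17, 43/17)
T3 rotate counter-clockwise with cos θ = -5/13, sin θ = -12/13: (-35/17, -115/17) → (-1205/221, 995/221); (-20/17, -107/17) → (-1184/221, 775/221); (7/17, 23/17) → (241/221, -199/221); (-15/17, -8/17) → (-21/221, 220/221); (-100/17, 43/17) → (1016/221, 985/221)

image vertices: (-1205/221, 995/221), (-1184/221, 775/221), (241/221, -199/221), (-21/221, 220/221), (1016/221, 985/221)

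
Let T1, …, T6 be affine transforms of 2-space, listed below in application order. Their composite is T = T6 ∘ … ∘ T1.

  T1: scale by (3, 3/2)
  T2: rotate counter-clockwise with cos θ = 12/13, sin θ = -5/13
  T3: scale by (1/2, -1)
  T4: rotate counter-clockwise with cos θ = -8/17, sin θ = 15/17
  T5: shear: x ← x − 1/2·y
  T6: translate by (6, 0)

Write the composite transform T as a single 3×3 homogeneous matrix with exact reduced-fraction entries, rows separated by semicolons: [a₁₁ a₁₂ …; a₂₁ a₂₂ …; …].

T1 = [3 0 0; 0 3/2 0; 0 0 1]
T2·T1 = [36/13 15/26 0; -15/13 18/13 0; 0 0 1]
T3·…·T1 = [18/13 15/52 0; 15/13 -18/13 0; 0 0 1]
T4·…·T1 = [-369/221 240/221 0; 150/221 801/884 0; 0 0 1]
T5·…·T1 = [-444/221 1119/1768 0; 150/221 801/884 0; 0 0 1]
T6·…·T1 = [-444/221 1119/1768 6; 150/221 801/884 0; 0 0 1]

T = [-444/221 1119/1768 6; 150/221 801/884 0; 0 0 1]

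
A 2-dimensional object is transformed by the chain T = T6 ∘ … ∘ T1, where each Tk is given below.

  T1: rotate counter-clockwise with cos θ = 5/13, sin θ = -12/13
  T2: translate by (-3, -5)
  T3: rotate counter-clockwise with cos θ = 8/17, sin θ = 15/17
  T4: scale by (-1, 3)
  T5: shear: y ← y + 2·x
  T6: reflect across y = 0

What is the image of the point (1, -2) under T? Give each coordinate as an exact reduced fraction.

T(p) = (-841/221, 6380/221)

T1 rotate counter-clockwise with cos θ = 5/13, sin θ = -12/13: (1, -2) → (-19/13, -22/13)
T2 translate by (-3, -5): (-19/13, -22/13) → (-58/13, -87/13)
T3 rotate counter-clockwise with cos θ = 8/17, sin θ = 15/17: (-58/13, -87/13) → (841/221, -1566/221)
T4 scale by (-1, 3): (841/221, -1566/221) → (-841/221, -4698/221)
T5 shear: y ← y + 2·x: (-841/221, -4698/221) → (-841/221, -6380/221)
T6 reflect across y = 0: (-841/221, -6380/221) → (-841/221, 6380/221)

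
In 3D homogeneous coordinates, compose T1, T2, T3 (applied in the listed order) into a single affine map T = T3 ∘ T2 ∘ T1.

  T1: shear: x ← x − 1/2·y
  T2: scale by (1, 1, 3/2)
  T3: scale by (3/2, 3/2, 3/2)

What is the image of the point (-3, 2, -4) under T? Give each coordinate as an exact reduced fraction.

T1 shear: x ← x − 1/2·y: (-3, 2, -4) → (-4, 2, -4)
T2 scale by (1, 1, 3/2): (-4, 2, -4) → (-4, 2, -6)
T3 scale by (3/2, 3/2, 3/2): (-4, 2, -6) → (-6, 3, -9)

T(p) = (-6, 3, -9)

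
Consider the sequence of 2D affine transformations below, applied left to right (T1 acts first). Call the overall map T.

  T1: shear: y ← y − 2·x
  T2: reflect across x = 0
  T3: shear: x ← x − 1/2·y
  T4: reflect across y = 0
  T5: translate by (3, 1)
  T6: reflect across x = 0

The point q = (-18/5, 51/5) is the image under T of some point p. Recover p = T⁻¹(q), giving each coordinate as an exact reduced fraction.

T1 = [1 0 0; -2 1 0; 0 0 1]
T2·T1 = [-1 0 0; -2 1 0; 0 0 1]
T3·…·T1 = [0 -1/2 0; -2 1 0; 0 0 1]
T4·…·T1 = [0 -1/2 0; 2 -1 0; 0 0 1]
T5·…·T1 = [0 -1/2 3; 2 -1 1; 0 0 1]
T6·…·T1 = [0 1/2 -3; 2 -1 1; 0 0 1]
det M = -1; M⁻¹ = [1 1/2 5/2; 2 0 6; 0 0 1]
M⁻¹ · (-18/5, 51/5)ᵀ = (4, -6/5)ᵀ

p = (4, -6/5)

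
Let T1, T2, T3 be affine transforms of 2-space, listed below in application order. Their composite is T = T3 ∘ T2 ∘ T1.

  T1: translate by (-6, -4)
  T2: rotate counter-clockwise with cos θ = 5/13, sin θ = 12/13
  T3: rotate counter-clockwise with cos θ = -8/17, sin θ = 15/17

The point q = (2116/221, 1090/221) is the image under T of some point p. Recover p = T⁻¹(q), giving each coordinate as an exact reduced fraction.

p = (-4, 0)

T1 = [1 0 -6; 0 1 -4; 0 0 1]
T2·T1 = [5/13 -12/13 18/13; 12/13 5/13 -92/13; 0 0 1]
T3·…·T1 = [-220/221 21/221 1236/221; -21/221 -220/221 1006/221; 0 0 1]
det M = 1; M⁻¹ = [-220/221 -21/221 6; 21/221 -220/221 4; 0 0 1]
M⁻¹ · (2116/221, 1090/221)ᵀ = (-4, 0)ᵀ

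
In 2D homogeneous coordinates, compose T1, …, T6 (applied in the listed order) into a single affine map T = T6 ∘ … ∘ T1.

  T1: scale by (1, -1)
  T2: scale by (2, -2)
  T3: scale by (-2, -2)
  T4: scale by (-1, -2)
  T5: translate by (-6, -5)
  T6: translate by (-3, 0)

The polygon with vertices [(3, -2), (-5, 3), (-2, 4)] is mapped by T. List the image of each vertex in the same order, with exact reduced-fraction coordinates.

image vertices: (3, -21), (-29, 19), (-17, 27)

T1 scale by (1, -1): (3, -2) → (3, 2); (-5, 3) → (-5, -3); (-2, 4) → (-2, -4)
T2 scale by (2, -2): (3, 2) → (6, -4); (-5, -3) → (-10, 6); (-2, -4) → (-4, 8)
T3 scale by (-2, -2): (6, -4) → (-12, 8); (-10, 6) → (20, -12); (-4, 8) → (8, -16)
T4 scale by (-1, -2): (-12, 8) → (12, -16); (20, -12) → (-20, 24); (8, -16) → (-8, 32)
T5 translate by (-6, -5): (12, -16) → (6, -21); (-20, 24) → (-26, 19); (-8, 32) → (-14, 27)
T6 translate by (-3, 0): (6, -21) → (3, -21); (-26, 19) → (-29, 19); (-14, 27) → (-17, 27)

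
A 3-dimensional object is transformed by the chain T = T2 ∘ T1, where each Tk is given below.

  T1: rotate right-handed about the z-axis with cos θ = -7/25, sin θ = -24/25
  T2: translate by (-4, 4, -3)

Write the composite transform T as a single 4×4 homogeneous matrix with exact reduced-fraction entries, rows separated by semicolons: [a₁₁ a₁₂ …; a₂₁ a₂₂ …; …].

T1 = [-7/25 24/25 0 0; -24/25 -7/25 0 0; 0 0 1 0; 0 0 0 1]
T2·T1 = [-7/25 24/25 0 -4; -24/25 -7/25 0 4; 0 0 1 -3; 0 0 0 1]

T = [-7/25 24/25 0 -4; -24/25 -7/25 0 4; 0 0 1 -3; 0 0 0 1]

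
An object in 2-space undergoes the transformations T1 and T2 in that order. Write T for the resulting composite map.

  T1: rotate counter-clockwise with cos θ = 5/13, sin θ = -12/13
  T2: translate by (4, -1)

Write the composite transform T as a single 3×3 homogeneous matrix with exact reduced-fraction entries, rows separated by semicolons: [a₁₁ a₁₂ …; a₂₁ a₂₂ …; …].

T = [5/13 12/13 4; -12/13 5/13 -1; 0 0 1]

T1 = [5/13 12/13 0; -12/13 5/13 0; 0 0 1]
T2·T1 = [5/13 12/13 4; -12/13 5/13 -1; 0 0 1]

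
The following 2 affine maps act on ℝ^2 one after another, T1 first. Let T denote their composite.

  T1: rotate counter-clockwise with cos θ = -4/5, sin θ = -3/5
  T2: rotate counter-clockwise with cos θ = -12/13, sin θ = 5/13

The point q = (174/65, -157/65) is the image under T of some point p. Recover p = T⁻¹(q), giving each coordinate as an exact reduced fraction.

T1 = [-4/5 3/5 0; -3/5 -4/5 0; 0 0 1]
T2·T1 = [63/65 -16/65 0; 16/65 63/65 0; 0 0 1]
det M = 1; M⁻¹ = [63/65 16/65 0; -16/65 63/65 0; 0 0 1]
M⁻¹ · (174/65, -157/65)ᵀ = (2, -3)ᵀ

p = (2, -3)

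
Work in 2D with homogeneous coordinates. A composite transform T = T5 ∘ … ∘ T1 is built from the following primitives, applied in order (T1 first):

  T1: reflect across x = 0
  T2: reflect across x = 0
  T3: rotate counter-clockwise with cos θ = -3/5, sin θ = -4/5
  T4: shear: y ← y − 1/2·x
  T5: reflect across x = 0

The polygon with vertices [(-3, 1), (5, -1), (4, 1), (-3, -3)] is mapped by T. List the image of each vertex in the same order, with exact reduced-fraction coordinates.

image vertices: (-13/5, 1/2), (19/5, -3/2), (8/5, -3), (3/5, 9/2)

T1 reflect across x = 0: (-3, 1) → (3, 1); (5, -1) → (-5, -1); (4, 1) → (-4, 1); (-3, -3) → (3, -3)
T2 reflect across x = 0: (3, 1) → (-3, 1); (-5, -1) → (5, -1); (-4, 1) → (4, 1); (3, -3) → (-3, -3)
T3 rotate counter-clockwise with cos θ = -3/5, sin θ = -4/5: (-3, 1) → (13/5, 9/5); (5, -1) → (-19/5, -17/5); (4, 1) → (-8/5, -19/5); (-3, -3) → (-3/5, 21/5)
T4 shear: y ← y − 1/2·x: (13/5, 9/5) → (13/5, 1/2); (-19/5, -17/5) → (-19/5, -3/2); (-8/5, -19/5) → (-8/5, -3); (-3/5, 21/5) → (-3/5, 9/2)
T5 reflect across x = 0: (13/5, 1/2) → (-13/5, 1/2); (-19/5, -3/2) → (19/5, -3/2); (-8/5, -3) → (8/5, -3); (-3/5, 9/2) → (3/5, 9/2)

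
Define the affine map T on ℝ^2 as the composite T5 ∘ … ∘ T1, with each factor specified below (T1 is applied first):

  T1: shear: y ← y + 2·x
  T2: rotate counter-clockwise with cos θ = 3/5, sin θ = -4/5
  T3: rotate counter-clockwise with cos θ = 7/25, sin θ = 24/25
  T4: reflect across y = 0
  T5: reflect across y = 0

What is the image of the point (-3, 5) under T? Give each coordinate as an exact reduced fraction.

T(p) = (-307/125, -249/125)

T1 shear: y ← y + 2·x: (-3, 5) → (-3, -1)
T2 rotate counter-clockwise with cos θ = 3/5, sin θ = -4/5: (-3, -1) → (-13/5, 9/5)
T3 rotate counter-clockwise with cos θ = 7/25, sin θ = 24/25: (-13/5, 9/5) → (-307/125, -249/125)
T4 reflect across y = 0: (-307/125, -249/125) → (-307/125, 249/125)
T5 reflect across y = 0: (-307/125, 249/125) → (-307/125, -249/125)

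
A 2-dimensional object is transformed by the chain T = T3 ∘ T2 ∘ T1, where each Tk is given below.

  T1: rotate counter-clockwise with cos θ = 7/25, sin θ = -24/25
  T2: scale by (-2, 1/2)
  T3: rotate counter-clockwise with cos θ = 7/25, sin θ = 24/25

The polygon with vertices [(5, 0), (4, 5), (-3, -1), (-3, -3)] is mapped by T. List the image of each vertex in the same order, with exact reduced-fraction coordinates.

T1 rotate counter-clockwise with cos θ = 7/25, sin θ = -24/25: (5, 0) → (7/5, -24/5); (4, 5) → (148/25, -61/25); (-3, -1) → (-9/5, 13/5); (-3, -3) → (-93/25, 51/25)
T2 scale by (-2, 1/2): (7/5, -24/5) → (-14/5, -12/5); (148/25, -61/25) → (-296/25, -61/50); (-9/5, 13/5) → (18/5, 13/10); (-93/25, 51/25) → (186/25, 51/50)
T3 rotate counter-clockwise with cos θ = 7/25, sin θ = 24/25: (-14/5, -12/5) → (38/25, -84/25); (-296/25, -61/50) → (-268/125, -2927/250); (18/5, 13/10) → (-6/25, 191/50); (186/25, 51/50) → (138/125, 1857/250)

image vertices: (38/25, -84/25), (-268/125, -2927/250), (-6/25, 191/50), (138/125, 1857/250)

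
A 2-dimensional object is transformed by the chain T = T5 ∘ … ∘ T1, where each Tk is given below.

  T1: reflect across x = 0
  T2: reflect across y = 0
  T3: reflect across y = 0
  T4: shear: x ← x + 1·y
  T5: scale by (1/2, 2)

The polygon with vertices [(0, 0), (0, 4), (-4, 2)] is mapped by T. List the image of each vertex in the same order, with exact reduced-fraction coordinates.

image vertices: (0, 0), (2, 8), (3, 4)

T1 reflect across x = 0: (0, 0) → (0, 0); (0, 4) → (0, 4); (-4, 2) → (4, 2)
T2 reflect across y = 0: (0, 0) → (0, 0); (0, 4) → (0, -4); (4, 2) → (4, -2)
T3 reflect across y = 0: (0, 0) → (0, 0); (0, -4) → (0, 4); (4, -2) → (4, 2)
T4 shear: x ← x + 1·y: (0, 0) → (0, 0); (0, 4) → (4, 4); (4, 2) → (6, 2)
T5 scale by (1/2, 2): (0, 0) → (0, 0); (4, 4) → (2, 8); (6, 2) → (3, 4)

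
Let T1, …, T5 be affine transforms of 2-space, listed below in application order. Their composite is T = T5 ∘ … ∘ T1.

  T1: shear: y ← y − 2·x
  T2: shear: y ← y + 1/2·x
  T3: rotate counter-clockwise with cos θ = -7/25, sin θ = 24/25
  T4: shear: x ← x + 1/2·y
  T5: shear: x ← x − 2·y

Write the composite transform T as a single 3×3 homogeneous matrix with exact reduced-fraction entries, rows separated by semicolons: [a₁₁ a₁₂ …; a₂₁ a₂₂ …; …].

T = [-91/100 -27/50 0; 69/50 -7/25 0; 0 0 1]

T1 = [1 0 0; -2 1 0; 0 0 1]
T2·T1 = [1 0 0; -3/2 1 0; 0 0 1]
T3·…·T1 = [29/25 -24/25 0; 69/50 -7/25 0; 0 0 1]
T4·…·T1 = [37/20 -11/10 0; 69/50 -7/25 0; 0 0 1]
T5·…·T1 = [-91/100 -27/50 0; 69/50 -7/25 0; 0 0 1]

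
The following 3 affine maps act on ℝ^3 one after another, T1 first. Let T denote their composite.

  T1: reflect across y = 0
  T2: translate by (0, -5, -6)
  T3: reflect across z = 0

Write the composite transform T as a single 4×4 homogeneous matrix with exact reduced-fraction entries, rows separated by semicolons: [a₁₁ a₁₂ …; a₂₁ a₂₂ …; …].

T1 = [1 0 0 0; 0 -1 0 0; 0 0 1 0; 0 0 0 1]
T2·T1 = [1 0 0 0; 0 -1 0 -5; 0 0 1 -6; 0 0 0 1]
T3·…·T1 = [1 0 0 0; 0 -1 0 -5; 0 0 -1 6; 0 0 0 1]

T = [1 0 0 0; 0 -1 0 -5; 0 0 -1 6; 0 0 0 1]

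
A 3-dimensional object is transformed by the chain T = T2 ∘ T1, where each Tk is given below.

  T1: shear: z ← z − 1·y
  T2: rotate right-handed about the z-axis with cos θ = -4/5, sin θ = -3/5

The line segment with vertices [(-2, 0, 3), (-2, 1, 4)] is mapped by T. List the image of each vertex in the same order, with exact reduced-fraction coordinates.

image vertices: (8/5, 6/5, 3), (11/5, 2/5, 3)

T1 shear: z ← z − 1·y: (-2, 0, 3) → (-2, 0, 3); (-2, 1, 4) → (-2, 1, 3)
T2 rotate right-handed about the z-axis with cos θ = -4/5, sin θ = -3/5: (-2, 0, 3) → (8/5, 6/5, 3); (-2, 1, 3) → (11/5, 2/5, 3)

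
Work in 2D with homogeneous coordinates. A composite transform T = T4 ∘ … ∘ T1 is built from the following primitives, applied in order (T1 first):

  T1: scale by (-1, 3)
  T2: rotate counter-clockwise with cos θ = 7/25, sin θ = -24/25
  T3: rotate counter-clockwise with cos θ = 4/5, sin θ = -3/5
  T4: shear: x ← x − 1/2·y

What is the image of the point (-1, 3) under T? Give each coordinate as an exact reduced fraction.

T(p) = (2531/250, -513/125)

T1 scale by (-1, 3): (-1, 3) → (1, 9)
T2 rotate counter-clockwise with cos θ = 7/25, sin θ = -24/25: (1, 9) → (223/25, 39/25)
T3 rotate counter-clockwise with cos θ = 4/5, sin θ = -3/5: (223/25, 39/25) → (1009/125, -513/125)
T4 shear: x ← x − 1/2·y: (1009/125, -513/125) → (2531/250, -513/125)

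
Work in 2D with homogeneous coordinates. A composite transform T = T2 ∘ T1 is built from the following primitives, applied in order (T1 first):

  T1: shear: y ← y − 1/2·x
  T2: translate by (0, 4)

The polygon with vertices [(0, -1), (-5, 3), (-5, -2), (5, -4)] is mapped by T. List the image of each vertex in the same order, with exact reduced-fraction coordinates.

image vertices: (0, 3), (-5, 19/2), (-5, 9/2), (5, -5/2)

T1 shear: y ← y − 1/2·x: (0, -1) → (0, -1); (-5, 3) → (-5, 11/2); (-5, -2) → (-5, 1/2); (5, -4) → (5, -13/2)
T2 translate by (0, 4): (0, -1) → (0, 3); (-5, 11/2) → (-5, 19/2); (-5, 1/2) → (-5, 9/2); (5, -13/2) → (5, -5/2)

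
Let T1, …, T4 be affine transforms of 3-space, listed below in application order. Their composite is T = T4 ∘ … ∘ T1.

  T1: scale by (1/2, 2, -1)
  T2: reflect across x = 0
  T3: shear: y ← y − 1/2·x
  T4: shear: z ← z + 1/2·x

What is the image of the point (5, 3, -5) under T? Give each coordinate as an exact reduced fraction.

T1 scale by (1/2, 2, -1): (5, 3, -5) → (5/2, 6, 5)
T2 reflect across x = 0: (5/2, 6, 5) → (-5/2, 6, 5)
T3 shear: y ← y − 1/2·x: (-5/2, 6, 5) → (-5/2, 29/4, 5)
T4 shear: z ← z + 1/2·x: (-5/2, 29/4, 5) → (-5/2, 29/4, 15/4)

T(p) = (-5/2, 29/4, 15/4)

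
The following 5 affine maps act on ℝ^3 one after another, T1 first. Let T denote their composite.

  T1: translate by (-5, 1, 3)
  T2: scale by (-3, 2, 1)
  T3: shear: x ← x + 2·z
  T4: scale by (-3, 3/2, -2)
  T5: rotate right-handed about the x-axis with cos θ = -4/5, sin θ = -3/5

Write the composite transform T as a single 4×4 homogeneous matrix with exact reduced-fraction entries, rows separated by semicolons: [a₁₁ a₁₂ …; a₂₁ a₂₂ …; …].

T1 = [1 0 0 -5; 0 1 0 1; 0 0 1 3; 0 0 0 1]
T2·T1 = [-3 0 0 15; 0 2 0 2; 0 0 1 3; 0 0 0 1]
T3·…·T1 = [-3 0 2 21; 0 2 0 2; 0 0 1 3; 0 0 0 1]
T4·…·T1 = [9 0 -6 -63; 0 3 0 3; 0 0 -2 -6; 0 0 0 1]
T5·…·T1 = [9 0 -6 -63; 0 -12/5 -6/5 -6; 0 -9/5 8/5 3; 0 0 0 1]

T = [9 0 -6 -63; 0 -12/5 -6/5 -6; 0 -9/5 8/5 3; 0 0 0 1]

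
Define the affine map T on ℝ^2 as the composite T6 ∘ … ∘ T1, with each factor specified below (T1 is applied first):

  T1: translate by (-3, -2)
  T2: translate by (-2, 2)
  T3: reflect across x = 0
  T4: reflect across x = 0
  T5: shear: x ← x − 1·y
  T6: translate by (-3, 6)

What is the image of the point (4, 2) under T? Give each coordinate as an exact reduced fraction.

T1 translate by (-3, -2): (4, 2) → (1, 0)
T2 translate by (-2, 2): (1, 0) → (-1, 2)
T3 reflect across x = 0: (-1, 2) → (1, 2)
T4 reflect across x = 0: (1, 2) → (-1, 2)
T5 shear: x ← x − 1·y: (-1, 2) → (-3, 2)
T6 translate by (-3, 6): (-3, 2) → (-6, 8)

T(p) = (-6, 8)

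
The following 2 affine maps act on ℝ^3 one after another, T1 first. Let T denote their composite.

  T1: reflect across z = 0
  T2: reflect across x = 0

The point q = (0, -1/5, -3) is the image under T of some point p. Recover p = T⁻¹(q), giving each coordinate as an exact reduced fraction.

T1 = [1 0 0 0; 0 1 0 0; 0 0 -1 0; 0 0 0 1]
T2·T1 = [-1 0 0 0; 0 1 0 0; 0 0 -1 0; 0 0 0 1]
det M = 1; M⁻¹ = [-1 0 0 0; 0 1 0 0; 0 0 -1 0; 0 0 0 1]
M⁻¹ · (0, -1/5, -3)ᵀ = (0, -1/5, 3)ᵀ

p = (0, -1/5, 3)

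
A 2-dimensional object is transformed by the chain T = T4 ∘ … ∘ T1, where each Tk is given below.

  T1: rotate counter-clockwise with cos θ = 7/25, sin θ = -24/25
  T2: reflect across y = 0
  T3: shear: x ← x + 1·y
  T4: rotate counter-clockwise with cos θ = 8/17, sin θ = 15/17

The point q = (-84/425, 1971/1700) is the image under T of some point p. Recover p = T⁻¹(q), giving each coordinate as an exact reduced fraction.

T1 = [7/25 24/25 0; -24/25 7/25 0; 0 0 1]
T2·T1 = [7/25 24/25 0; 24/25 -7/25 0; 0 0 1]
T3·…·T1 = [31/25 17/25 0; 24/25 -7/25 0; 0 0 1]
T4·…·T1 = [-112/425 241/425 0; 657/425 199/425 0; 0 0 1]
det M = -1; M⁻¹ = [-199/425 241/425 0; 657/425 112/425 0; 0 0 1]
M⁻¹ · (-84/425, 1971/1700)ᵀ = (3/4, 0)ᵀ

p = (3/4, 0)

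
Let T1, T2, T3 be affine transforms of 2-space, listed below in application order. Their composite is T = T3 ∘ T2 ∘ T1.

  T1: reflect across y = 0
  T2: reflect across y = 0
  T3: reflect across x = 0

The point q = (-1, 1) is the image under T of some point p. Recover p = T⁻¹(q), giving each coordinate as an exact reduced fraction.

T1 = [1 0 0; 0 -1 0; 0 0 1]
T2·T1 = [1 0 0; 0 1 0; 0 0 1]
T3·…·T1 = [-1 0 0; 0 1 0; 0 0 1]
det M = -1; M⁻¹ = [-1 0 0; 0 1 0; 0 0 1]
M⁻¹ · (-1, 1)ᵀ = (1, 1)ᵀ

p = (1, 1)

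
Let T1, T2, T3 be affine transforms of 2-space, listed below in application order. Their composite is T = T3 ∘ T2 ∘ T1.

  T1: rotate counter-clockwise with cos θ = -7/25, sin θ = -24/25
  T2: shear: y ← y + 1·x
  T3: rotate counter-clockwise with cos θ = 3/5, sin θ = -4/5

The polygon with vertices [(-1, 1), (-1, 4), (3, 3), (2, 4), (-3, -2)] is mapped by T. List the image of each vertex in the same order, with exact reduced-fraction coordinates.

image vertices: (57/25, 4/25), (141/25, -23/25), (-3/25, -66/25), (54/25, -62/25), (31/25, 57/25)

T1 rotate counter-clockwise with cos θ = -7/25, sin θ = -24/25: (-1, 1) → (31/25, 17/25); (-1, 4) → (103/25, -4/25); (3, 3) → (51/25, -93/25); (2, 4) → (82/25, -76/25); (-3, -2) → (-27/25, 86/25)
T2 shear: y ← y + 1·x: (31/25, 17/25) → (31/25, 48/25); (103/25, -4/25) → (103/25, 99/25); (51/25, -93/25) → (51/25, -42/25); (82/25, -76/25) → (82/25, 6/25); (-27/25, 86/25) → (-27/25, 59/25)
T3 rotate counter-clockwise with cos θ = 3/5, sin θ = -4/5: (31/25, 48/25) → (57/25, 4/25); (103/25, 99/25) → (141/25, -23/25); (51/25, -42/25) → (-3/25, -66/25); (82/25, 6/25) → (54/25, -62/25); (-27/25, 59/25) → (31/25, 57/25)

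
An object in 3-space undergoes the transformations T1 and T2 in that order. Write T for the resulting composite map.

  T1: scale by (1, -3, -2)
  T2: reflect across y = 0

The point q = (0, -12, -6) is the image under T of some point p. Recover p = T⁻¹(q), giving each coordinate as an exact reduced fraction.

T1 = [1 0 0 0; 0 -3 0 0; 0 0 -2 0; 0 0 0 1]
T2·T1 = [1 0 0 0; 0 3 0 0; 0 0 -2 0; 0 0 0 1]
det M = -6; M⁻¹ = [1 0 0 0; 0 1/3 0 0; 0 0 -1/2 0; 0 0 0 1]
M⁻¹ · (0, -12, -6)ᵀ = (0, -4, 3)ᵀ

p = (0, -4, 3)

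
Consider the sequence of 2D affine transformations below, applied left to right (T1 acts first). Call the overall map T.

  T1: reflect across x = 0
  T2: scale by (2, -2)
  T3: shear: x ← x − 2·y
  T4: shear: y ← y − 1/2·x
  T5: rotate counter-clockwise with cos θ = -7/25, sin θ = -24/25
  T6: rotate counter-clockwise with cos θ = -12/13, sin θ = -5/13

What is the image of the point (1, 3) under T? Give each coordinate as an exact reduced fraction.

T(p) = (3193/325, 3626/325)

T1 reflect across x = 0: (1, 3) → (-1, 3)
T2 scale by (2, -2): (-1, 3) → (-2, -6)
T3 shear: x ← x − 2·y: (-2, -6) → (10, -6)
T4 shear: y ← y − 1/2·x: (10, -6) → (10, -11)
T5 rotate counter-clockwise with cos θ = -7/25, sin θ = -24/25: (10, -11) → (-334/25, -163/25)
T6 rotate counter-clockwise with cos θ = -12/13, sin θ = -5/13: (-334/25, -163/25) → (3193/325, 3626/325)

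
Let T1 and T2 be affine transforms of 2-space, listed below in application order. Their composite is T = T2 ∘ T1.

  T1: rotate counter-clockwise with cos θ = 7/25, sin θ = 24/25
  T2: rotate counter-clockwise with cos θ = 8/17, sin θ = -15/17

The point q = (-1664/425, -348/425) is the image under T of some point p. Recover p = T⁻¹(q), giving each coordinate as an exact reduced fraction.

p = (-4, 0)

T1 = [7/25 -24/25 0; 24/25 7/25 0; 0 0 1]
T2·T1 = [416/425 -87/425 0; 87/425 416/425 0; 0 0 1]
det M = 1; M⁻¹ = [416/425 87/425 0; -87/425 416/425 0; 0 0 1]
M⁻¹ · (-1664/425, -348/425)ᵀ = (-4, 0)ᵀ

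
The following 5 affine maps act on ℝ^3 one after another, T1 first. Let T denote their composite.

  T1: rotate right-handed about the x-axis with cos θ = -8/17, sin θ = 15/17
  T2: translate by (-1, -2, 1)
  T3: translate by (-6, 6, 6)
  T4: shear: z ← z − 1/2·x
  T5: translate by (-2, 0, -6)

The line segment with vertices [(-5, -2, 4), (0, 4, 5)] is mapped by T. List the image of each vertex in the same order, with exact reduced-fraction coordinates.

image vertices: (-14, 24/17, 57/17), (-9, -39/17, 193/34)

T1 rotate right-handed about the x-axis with cos θ = -8/17, sin θ = 15/17: (-5, -2, 4) → (-5, -44/17, -62/17); (0, 4, 5) → (0, -107/17, 20/17)
T2 translate by (-1, -2, 1): (-5, -44/17, -62/17) → (-6, -78/17, -45/17); (0, -107/17, 20/17) → (-1, -141/17, 37/17)
T3 translate by (-6, 6, 6): (-6, -78/17, -45/17) → (-12, 24/17, 57/17); (-1, -141/17, 37/17) → (-7, -39/17, 139/17)
T4 shear: z ← z − 1/2·x: (-12, 24/17, 57/17) → (-12, 24/17, 159/17); (-7, -39/17, 139/17) → (-7, -39/17, 397/34)
T5 translate by (-2, 0, -6): (-12, 24/17, 159/17) → (-14, 24/17, 57/17); (-7, -39/17, 397/34) → (-9, -39/17, 193/34)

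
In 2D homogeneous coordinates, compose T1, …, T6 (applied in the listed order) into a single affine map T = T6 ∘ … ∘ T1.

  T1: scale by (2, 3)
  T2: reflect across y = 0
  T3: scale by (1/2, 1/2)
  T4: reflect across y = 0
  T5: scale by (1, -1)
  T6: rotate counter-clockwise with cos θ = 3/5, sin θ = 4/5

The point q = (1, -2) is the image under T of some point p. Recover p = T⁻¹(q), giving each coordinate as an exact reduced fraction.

T1 = [2 0 0; 0 3 0; 0 0 1]
T2·T1 = [2 0 0; 0 -3 0; 0 0 1]
T3·…·T1 = [1 0 0; 0 -3/2 0; 0 0 1]
T4·…·T1 = [1 0 0; 0 3/2 0; 0 0 1]
T5·…·T1 = [1 0 0; 0 -3/2 0; 0 0 1]
T6·…·T1 = [3/5 6/5 0; 4/5 -9/10 0; 0 0 1]
det M = -3/2; M⁻¹ = [3/5 4/5 0; 8/15 -2/5 0; 0 0 1]
M⁻¹ · (1, -2)ᵀ = (-1, 4/3)ᵀ

p = (-1, 4/3)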